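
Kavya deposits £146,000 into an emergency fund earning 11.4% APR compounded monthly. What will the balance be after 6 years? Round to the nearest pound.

With 12 periods per year: i = 0.0095, n = 72.
FV = PV·(1+i)^n = 146,000 × 1.975401 = 288,408.5505

£288,409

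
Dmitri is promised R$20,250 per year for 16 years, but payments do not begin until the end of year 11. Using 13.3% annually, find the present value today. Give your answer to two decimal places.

PV at t=10 (ordinary 16-year annuity): 20250 × a(16|0.133) = 20250 × 6.499103 = 131,606.8386
Discount back 10 years: 131,606.8386 × (1+0.133)^(−10) = 131,606.8386 × 0.286880 = 37,755.4245

R$37,755.42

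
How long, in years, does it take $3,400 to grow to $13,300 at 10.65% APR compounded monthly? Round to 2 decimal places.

Periodic rate i = 0.1065/12 = 0.008875.
(1+i)^n = 13300/3400 = 3.91176, so n = ln 3.91176 / ln 1.00887 = 154.3698 months
= 154.3698/12 years

12.86 years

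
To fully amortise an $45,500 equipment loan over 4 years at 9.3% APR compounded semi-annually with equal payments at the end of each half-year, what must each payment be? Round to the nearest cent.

$6,940.58

With 2 periods per year: i = 0.0465, n = 8.
PMT = 45500 / ( [1 − (1+0.0465)^(−8)] / 0.0465 ) = 45500 / 6.555652 = 6,940.5759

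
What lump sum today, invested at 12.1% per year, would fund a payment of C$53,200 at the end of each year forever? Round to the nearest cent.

C$439,669.42

PV = C/r = 53200/0.121 = 439,669.4215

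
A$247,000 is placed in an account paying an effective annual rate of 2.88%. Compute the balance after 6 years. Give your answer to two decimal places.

A$292,875.26

FV = 247,000 × (1 + 0.0288)^6 = 292,875.2597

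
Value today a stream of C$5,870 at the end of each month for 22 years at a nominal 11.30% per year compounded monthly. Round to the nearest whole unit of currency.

i = 0.113/12 = 0.00941667 per month; n = 22·12 = 264.
PV = 5870 × [1 − (1+0.00941667)^(−264)] / 0.00941667 = 5870 × 97.251378 = 570,865.5867

C$570,866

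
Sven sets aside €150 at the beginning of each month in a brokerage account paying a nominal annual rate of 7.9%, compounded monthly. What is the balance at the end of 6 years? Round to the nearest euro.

Periodic rate i = 0.079/12 = 0.00658333; n = 6 × 12 = 72 periods.
FV = PMT · [(1+i)^n − 1] / i × (1+i) = 150 · 92.337606 = 13,850.6409
(Beginning-of-period payments → annuity-due factor ×(1+i).)

€13,851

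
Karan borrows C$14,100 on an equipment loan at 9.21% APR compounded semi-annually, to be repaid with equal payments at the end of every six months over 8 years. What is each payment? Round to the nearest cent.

C$1,264.68

Periodic rate i = 0.0921/2 = 0.04605; n = 8 × 2 = 16 periods.
PMT = 14100 / ( [1 − (1+0.04605)^(−16)] / 0.04605 ) = 14100 / 11.149024 = 1,264.6847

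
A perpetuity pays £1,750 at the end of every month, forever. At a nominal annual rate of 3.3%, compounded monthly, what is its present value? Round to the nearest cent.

Periodic rate i = 0.033/12 = 0.00275.
PV = PMT / i = 1750 / 0.00275 = 636,363.6364

£636,363.64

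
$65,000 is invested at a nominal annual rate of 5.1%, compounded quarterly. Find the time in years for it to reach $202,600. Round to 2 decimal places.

Periodic rate i = 0.051/4 = 0.01275.
n = ln(202600/65000) / ln(1+0.01275) = ln(3.11692) / 0.012669 = 89.7316 quarters
= 89.7316/4 years

22.43 years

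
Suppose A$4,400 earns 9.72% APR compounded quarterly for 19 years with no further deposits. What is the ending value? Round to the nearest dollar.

i = 0.0972/4 = 0.0243 per quarter; n = 19·4 = 76.
4,400 × (1+0.0243)^76 = 4,400 × 6.201048 = 27,284.6133

A$27,285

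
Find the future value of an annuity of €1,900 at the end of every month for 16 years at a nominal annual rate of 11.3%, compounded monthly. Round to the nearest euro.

€1,018,306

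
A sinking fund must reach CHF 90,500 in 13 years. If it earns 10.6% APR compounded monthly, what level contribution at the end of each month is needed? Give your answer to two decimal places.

With 12 periods per year: i = 0.00883333, n = 156.
FV-annuity factor = 333.173196; PMT = 90500 / 333.173196 = 271.6305

CHF 271.63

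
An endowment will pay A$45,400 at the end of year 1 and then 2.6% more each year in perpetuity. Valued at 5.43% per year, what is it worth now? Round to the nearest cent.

A$1,604,240.28

PV = PMT / (i − g) = 45400 / (0.0543 − 0.026) = 45400 / 0.028300 = 1,604,240.2827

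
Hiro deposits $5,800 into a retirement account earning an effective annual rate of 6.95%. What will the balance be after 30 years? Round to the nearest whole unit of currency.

5,800 × (1+0.0695)^30 = 5,800 × 7.506261 = 43,536.3144

$43,536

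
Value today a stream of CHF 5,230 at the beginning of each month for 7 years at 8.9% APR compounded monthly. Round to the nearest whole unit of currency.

CHF 328,511

i = 0.089/12 = 0.00741667 per month; n = 7·12 = 84.
PV = PMT · [1 − (1+i)^(−n)] / i × (1+i) = 5230 · 62.812891 = 328,511.4194
Payments are at the start of each period, so multiply by (1+i).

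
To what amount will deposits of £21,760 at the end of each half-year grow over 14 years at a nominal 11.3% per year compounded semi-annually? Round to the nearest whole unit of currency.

£1,409,421

Periodic rate i = 0.113/2 = 0.0565; n = 14 × 2 = 28 periods.
FV = PMT · [(1+i)^n − 1] / i = 21760 · 64.771188 = 1,409,421.0535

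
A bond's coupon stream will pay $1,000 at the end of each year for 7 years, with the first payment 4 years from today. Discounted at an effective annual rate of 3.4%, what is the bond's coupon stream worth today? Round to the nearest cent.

$5,551.68

PV at t=3 (ordinary 7-year annuity): 1000 × a(7|0.034) = 1000 × 6.137428 = 6,137.4281
Discount back 3 years: 6,137.4281 × (1+0.034)^(−3) = 6,137.4281 × 0.904562 = 5,551.6848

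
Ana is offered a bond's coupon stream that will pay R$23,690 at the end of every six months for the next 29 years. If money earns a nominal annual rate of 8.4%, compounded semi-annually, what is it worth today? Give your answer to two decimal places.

Periodic rate i = 0.084/2 = 0.042; n = 29 × 2 = 58 periods.
PV = 23690 × [1 − (1+0.042)^(−58)] / 0.042 = 23690 × 21.619630 = 512,169.0402

R$512,169.04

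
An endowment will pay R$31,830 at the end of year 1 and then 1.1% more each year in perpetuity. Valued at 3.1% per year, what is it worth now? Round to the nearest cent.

R$1,591,500.00

PV = PMT / (i − g) = 31830 / (0.031 − 0.011) = 31830 / 0.020000 = 1,591,500.0000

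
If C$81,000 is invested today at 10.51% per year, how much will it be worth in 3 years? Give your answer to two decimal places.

FV = PV·(1+i)^n = 81,000 × 1.349599 = 109,317.5162

C$109,317.52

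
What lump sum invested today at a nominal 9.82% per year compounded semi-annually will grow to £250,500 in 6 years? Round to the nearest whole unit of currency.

£140,931

i = 0.0982/2 = 0.0491 per half-year; n = 6·2 = 12.
PV = FV·(1+i)^(−n) = 250,500 × 0.562597 = 140,930.5302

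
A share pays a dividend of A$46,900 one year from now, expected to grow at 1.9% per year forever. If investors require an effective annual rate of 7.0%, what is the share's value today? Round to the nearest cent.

PV = D₁/(r − g) = 46900/(0.07 − 0.019) = 919,607.8431

A$919,607.84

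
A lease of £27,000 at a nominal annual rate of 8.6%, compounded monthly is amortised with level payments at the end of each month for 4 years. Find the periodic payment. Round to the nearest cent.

£666.78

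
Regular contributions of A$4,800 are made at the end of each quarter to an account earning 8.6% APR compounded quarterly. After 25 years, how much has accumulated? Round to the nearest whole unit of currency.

A$1,650,185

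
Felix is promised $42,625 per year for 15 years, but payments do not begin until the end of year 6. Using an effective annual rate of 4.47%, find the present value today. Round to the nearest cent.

$368,628.16

PV at t=5 (ordinary 15-year annuity): 42625 × a(15|0.0447) = 42625 × 10.761730 = 458,718.7375
PV₀ = 458,718.7375 / (1+0.0447)^5 = 458,718.7375 / 1.244394 = 368,628.1586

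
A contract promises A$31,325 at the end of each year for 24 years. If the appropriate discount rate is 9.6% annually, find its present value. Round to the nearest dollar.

PV = PMT · [1 − (1+i)^(−n)] / i = 31325 · 9.262482 = 290,147.2347

A$290,147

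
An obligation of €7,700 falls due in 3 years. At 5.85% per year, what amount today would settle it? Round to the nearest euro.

Discount factor = (1+0.0585)^(−3) = 0.843194; PV = 7,700 × 0.843194 = 6,492.5924

€6,493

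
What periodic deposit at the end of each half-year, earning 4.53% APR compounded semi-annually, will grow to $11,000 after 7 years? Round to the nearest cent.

$676.50

Periodic rate i = 0.0453/2 = 0.02265; n = 7 × 2 = 14 periods.
FV-annuity factor = 16.260067; PMT = 11000 / 16.260067 = 676.5040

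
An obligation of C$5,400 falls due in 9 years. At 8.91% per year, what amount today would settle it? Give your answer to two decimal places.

Discount factor = (1+0.0891)^(−9) = 0.463863; PV = 5,400 × 0.463863 = 2,504.8628

C$2,504.86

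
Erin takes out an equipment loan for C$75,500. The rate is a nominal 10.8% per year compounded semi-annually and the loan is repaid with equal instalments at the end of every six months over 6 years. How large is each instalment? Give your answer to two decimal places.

C$8,711.56

i = 0.108/2 = 0.054 per half-year; n = 6·2 = 12.
Annuity-PV factor = 8.666643; PMT = 75500 / 8.666643 = 8,711.5621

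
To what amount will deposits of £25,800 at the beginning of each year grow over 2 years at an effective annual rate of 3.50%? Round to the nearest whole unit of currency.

£54,341

FV = 25800 × [(1+0.035)^2 − 1] / 0.035 × (1+i) = 25800 × 2.106225 = 54,340.6050
(Beginning-of-period payments → annuity-due factor ×(1+i).)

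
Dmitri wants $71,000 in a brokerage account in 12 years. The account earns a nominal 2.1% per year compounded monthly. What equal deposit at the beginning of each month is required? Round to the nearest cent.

i = 0.021/12 = 0.00175 per month; n = 12·12 = 144.
FV-annuity factor × (1+i) = 163.893572; PMT = 71000 / 163.893572 = 433.2080

$433.21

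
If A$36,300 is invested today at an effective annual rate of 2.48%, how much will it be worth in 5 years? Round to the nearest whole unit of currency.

A$41,030

FV = PV·(1+i)^n = 36,300 × 1.130305 = 41,030.0654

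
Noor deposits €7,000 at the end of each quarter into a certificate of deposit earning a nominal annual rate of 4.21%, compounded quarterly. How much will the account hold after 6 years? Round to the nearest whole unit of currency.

€189,994

With 4 periods per year: i = 0.010525, n = 24.
Accumulation factor s(24|0.010525) = 27.142038; FV = 7000 × 27.142038 = 189,994.2681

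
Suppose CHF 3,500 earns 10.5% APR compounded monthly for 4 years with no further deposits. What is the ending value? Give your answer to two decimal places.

i = 0.105/12 = 0.00875 per month; n = 4·12 = 48.
3,500 × (1+0.00875)^48 = 3,500 × 1.519184 = 5,317.1429

CHF 5,317.14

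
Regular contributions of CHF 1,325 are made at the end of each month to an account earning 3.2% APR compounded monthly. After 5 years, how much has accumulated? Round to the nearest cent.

CHF 86,089.06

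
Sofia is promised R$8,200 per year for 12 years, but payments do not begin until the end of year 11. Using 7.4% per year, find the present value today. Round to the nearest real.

PV at t=10 (ordinary 12-year annuity): 8200 × a(12|0.074) = 8200 × 7.776090 = 63,763.9385
Discount back 10 years: 63,763.9385 × (1+0.074)^(−10) = 63,763.9385 × 0.489731 = 31,227.1480

R$31,227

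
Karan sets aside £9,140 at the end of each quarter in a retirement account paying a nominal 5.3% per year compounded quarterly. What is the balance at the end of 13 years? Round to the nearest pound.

With 4 periods per year: i = 0.01325, n = 52.
Accumulation factor s(52|0.01325) = 74.168394; FV = 9140 × 74.168394 = 677,899.1224

£677,899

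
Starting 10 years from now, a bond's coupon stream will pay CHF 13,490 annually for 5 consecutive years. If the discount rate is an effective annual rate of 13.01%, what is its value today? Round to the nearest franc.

CHF 15,778

Value one period before first payment (t=9): 13490 × [1 − (1+0.1301)^(−5)] / 0.1301 = 13490 × 3.516373 = 47,435.8751
Discount back 9 years: 47,435.8751 × (1+0.1301)^(−9) = 47,435.8751 × 0.332620 = 15,778.1123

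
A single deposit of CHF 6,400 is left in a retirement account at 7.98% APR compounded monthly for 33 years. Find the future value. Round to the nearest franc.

With 12 periods per year: i = 0.00665, n = 396.
6,400 × (1+0.00665)^396 = 6,400 × 13.800193 = 88,321.2346

CHF 88,321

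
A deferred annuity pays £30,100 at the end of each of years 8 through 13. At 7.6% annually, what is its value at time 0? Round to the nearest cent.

£84,349.32

Value one period before first payment (t=7): 30100 × [1 − (1+0.076)^(−6)] / 0.076 = 30100 × 4.679517 = 140,853.4511
Discount back 7 years: 140,853.4511 × (1+0.076)^(−7) = 140,853.4511 × 0.598845 = 84,349.3214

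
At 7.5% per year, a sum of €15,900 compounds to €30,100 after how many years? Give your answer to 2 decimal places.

8.82 years

(1+i)^n = 30100/15900 = 1.89308, so n = ln 1.89308 / ln 1.075 = 8.8247 years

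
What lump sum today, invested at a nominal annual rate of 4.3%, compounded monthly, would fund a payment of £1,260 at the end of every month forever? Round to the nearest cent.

Periodic rate i = 0.043/12 = 0.00358333.
PV = PMT / i = 1260 / 0.00358333 = 351,627.9070

£351,627.91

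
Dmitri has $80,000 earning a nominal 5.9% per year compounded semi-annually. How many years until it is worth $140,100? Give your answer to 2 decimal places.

Periodic rate i = 0.059/2 = 0.0295.
(1+i)^n = 140100/80000 = 1.75125, so n = ln 1.75125 / ln 1.0295 = 19.2730 half-years
= 19.2730/2 years

9.64 years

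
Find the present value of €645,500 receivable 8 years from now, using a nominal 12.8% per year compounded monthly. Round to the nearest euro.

€233,095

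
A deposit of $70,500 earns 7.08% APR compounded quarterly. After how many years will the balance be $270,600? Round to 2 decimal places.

Periodic rate i = 0.0708/4 = 0.0177.
(1+i)^n = 270600/70500 = 3.83830, so n = ln 3.83830 / ln 1.0177 = 76.6609 quarters
= 76.6609/4 years

19.17 years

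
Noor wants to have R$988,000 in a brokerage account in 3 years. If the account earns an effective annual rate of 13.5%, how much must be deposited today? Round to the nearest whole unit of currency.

Discount factor = (1+0.135)^(−3) = 0.683931; PV = 988,000 × 0.683931 = 675,724.0245

R$675,724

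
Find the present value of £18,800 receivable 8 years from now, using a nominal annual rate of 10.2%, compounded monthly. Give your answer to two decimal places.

i = 0.102/12 = 0.0085 per month; n = 8·12 = 96.
PV = 18,800 / (1 + 0.0085)^96 = 18,800 / 2.253651 = 8,342.0196

£8,342.02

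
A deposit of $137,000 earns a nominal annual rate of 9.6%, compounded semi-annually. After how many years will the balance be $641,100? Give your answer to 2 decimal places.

16.46 years

Periodic rate i = 0.096/2 = 0.048.
(1+i)^n = 641100/137000 = 4.67956, so n = ln 4.67956 / ln 1.048 = 32.9157 half-years
= 32.9157/2 years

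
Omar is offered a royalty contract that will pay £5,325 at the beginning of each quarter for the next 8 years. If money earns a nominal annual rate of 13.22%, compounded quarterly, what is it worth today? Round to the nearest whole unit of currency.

£107,643

With 4 periods per year: i = 0.03305, n = 32.
PV = 5325 × [1 − (1+0.03305)^(−32)] / 0.03305 × (1+i) = 5325 × 20.214698 = 107,643.2677
(Beginning-of-period payments → annuity-due factor ×(1+i).)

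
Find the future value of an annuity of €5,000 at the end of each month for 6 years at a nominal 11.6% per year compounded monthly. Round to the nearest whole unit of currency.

€516,735

With 12 periods per year: i = 0.00966667, n = 72.
FV = 5000 × [(1+0.00966667)^72 − 1] / 0.00966667 = 5000 × 103.346992 = 516,734.9612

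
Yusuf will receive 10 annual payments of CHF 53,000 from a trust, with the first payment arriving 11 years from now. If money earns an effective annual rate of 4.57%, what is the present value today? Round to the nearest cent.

CHF 267,323.45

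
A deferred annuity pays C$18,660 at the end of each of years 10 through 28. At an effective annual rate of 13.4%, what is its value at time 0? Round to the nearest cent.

C$40,786.87

Value one period before first payment (t=9): 18660 × [1 − (1+0.134)^(−19)] / 0.134 = 18660 × 6.778386 = 126,484.6750
Discount back 9 years: 126,484.6750 × (1+0.134)^(−9) = 126,484.6750 × 0.322465 = 40,786.8737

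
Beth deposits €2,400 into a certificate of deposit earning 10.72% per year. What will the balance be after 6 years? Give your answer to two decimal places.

€4,421.48

2,400 × (1+0.1072)^6 = 2,400 × 1.842284 = 4,421.4804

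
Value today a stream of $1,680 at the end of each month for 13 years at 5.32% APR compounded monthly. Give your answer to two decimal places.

i = 0.0532/12 = 0.00443333 per month; n = 13·12 = 156.
PV = 1680 × [1 − (1+0.00443333)^(−156)] / 0.00443333 = 1680 × 112.434536 = 188,890.0207

$188,890.02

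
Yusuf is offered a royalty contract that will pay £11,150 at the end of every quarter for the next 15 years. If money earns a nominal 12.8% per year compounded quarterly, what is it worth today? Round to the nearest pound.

£295,794

Periodic rate i = 0.128/4 = 0.032; n = 15 × 4 = 60 periods.
PV = 11150 × [1 − (1+0.032)^(−60)] / 0.032 = 11150 × 26.528628 = 295,794.2066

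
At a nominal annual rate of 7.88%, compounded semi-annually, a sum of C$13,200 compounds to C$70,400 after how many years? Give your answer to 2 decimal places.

Periodic rate i = 0.0788/2 = 0.0394.
(1+i)^n = 70400/13200 = 5.33333, so n = ln 5.33333 / ln 1.0394 = 43.3183 half-years
= 43.3183/2 years

21.66 years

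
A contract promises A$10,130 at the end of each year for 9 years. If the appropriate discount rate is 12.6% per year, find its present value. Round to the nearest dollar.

A$52,766

Annuity factor a(9|0.126) = 5.208887; PV = 10130 × 5.208887 = 52,766.0301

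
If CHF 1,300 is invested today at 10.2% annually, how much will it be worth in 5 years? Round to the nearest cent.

CHF 2,112.77

1,300 × (1+0.102)^5 = 1,300 × 1.625204 = 2,112.7656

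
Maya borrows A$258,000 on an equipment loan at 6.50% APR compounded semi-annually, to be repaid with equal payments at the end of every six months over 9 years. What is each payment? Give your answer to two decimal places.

A$19,157.57

i = 0.065/2 = 0.0325 per half-year; n = 9·2 = 18.
Annuity-PV factor = 13.467261; PMT = 258000 / 13.467261 = 19,157.5706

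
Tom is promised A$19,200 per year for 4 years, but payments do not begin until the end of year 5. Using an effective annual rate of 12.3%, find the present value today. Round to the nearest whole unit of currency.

Value one period before first payment (t=4): 19200 × [1 − (1+0.123)^(−4)] / 0.123 = 19200 × 3.018258 = 57,950.5468
Discount back 4 years: 57,950.5468 × (1+0.123)^(−4) = 57,950.5468 × 0.628754 = 36,436.6560

A$36,437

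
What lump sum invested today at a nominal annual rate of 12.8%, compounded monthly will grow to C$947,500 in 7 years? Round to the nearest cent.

C$388,608.30

With 12 periods per year: i = 0.0106667, n = 84.
PV = 947,500 / (1 + 0.0106667)^84 = 947,500 / 2.438188 = 388,608.2985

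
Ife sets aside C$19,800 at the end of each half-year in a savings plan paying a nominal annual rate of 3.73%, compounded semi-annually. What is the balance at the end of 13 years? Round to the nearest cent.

C$654,807.27

i = 0.0373/2 = 0.01865 per half-year; n = 13·2 = 26.
Accumulation factor s(26|0.01865) = 33.071074; FV = 19800 × 33.071074 = 654,807.2655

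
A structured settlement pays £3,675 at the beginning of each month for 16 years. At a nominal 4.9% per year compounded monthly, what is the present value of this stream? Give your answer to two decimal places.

£490,419.48

Periodic rate i = 0.049/12 = 0.00408333; n = 16 × 12 = 192 periods.
PV = 3675 × [1 − (1+0.00408333)^(−192)] / 0.00408333 × (1+i) = 3675 × 133.447476 = 490,419.4755
(Beginning-of-period payments → annuity-due factor ×(1+i).)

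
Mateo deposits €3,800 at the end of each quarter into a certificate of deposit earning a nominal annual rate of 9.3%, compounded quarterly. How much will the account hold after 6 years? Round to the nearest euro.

i = 0.093/4 = 0.02325 per quarter; n = 6·4 = 24.
FV = 3800 × [(1+0.02325)^24 − 1] / 0.02325 = 3800 × 31.658039 = 120,300.5475

€120,301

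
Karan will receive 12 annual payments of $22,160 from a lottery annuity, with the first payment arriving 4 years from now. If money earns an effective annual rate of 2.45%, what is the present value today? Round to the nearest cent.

$212,032.44

Value one period before first payment (t=3): 22160 × [1 − (1+0.0245)^(−12)] / 0.0245 = 22160 × 10.288888 = 228,001.7622
Discount back 3 years: 228,001.7622 × (1+0.0245)^(−3) = 228,001.7622 × 0.929960 = 212,032.4421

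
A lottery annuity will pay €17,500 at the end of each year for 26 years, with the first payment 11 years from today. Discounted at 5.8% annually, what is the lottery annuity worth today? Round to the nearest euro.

€132,054

PV at t=10 (ordinary 26-year annuity): 17500 × a(26|0.058) = 17500 × 13.260815 = 232,064.2623
Discount back 10 years: 232,064.2623 × (1+0.058)^(−10) = 232,064.2623 × 0.569041 = 132,054.0081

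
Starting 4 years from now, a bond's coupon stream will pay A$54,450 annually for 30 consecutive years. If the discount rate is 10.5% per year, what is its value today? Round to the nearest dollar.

A$365,121

Value one period before first payment (t=3): 54450 × [1 − (1+0.105)^(−30)] / 0.105 = 54450 × 9.047442 = 492,633.2041
PV₀ = 492,633.2041 / (1+0.105)^3 = 492,633.2041 / 1.349233 = 365,121.0288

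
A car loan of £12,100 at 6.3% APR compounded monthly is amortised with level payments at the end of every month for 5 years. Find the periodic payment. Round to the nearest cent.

i = 0.063/12 = 0.00525 per month; n = 5·12 = 60.
PMT = 12100 / ( [1 − (1+0.00525)^(−60)] / 0.00525 ) = 12100 / 51.354198 = 235.6185

£235.62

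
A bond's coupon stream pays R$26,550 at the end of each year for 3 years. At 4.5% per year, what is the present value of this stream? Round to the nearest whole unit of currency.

PV = PMT · [1 − (1+i)^(−n)] / i = 26550 · 2.748964 = 72,985.0036

R$72,985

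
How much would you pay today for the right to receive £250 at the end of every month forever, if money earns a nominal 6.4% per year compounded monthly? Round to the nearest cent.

Periodic rate i = 0.064/12 = 0.00533333.
PV = C/r = 250/0.00533333 = 46,875.0000

£46,875.00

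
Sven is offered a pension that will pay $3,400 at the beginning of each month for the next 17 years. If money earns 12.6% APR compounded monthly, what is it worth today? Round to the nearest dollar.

$288,357

Periodic rate i = 0.126/12 = 0.0105; n = 17 × 12 = 204 periods.
Annuity factor a(204|0.0105) × (1+i) = 84.810939; PV = 3400 × 84.810939 = 288,357.1915
Payments are at the start of each period, so multiply by (1+i).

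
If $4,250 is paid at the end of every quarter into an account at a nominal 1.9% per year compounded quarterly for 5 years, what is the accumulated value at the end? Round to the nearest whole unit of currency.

i = 0.019/4 = 0.00475 per quarter; n = 5·4 = 20.
Accumulation factor s(20|0.00475) = 20.928748; FV = 4250 × 20.928748 = 88,947.1811

$88,947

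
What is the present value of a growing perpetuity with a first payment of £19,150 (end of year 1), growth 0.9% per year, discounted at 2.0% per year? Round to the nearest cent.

£1,740,909.09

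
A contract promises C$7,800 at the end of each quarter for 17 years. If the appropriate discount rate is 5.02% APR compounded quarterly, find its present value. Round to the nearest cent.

C$355,361.55

Periodic rate i = 0.0502/4 = 0.01255; n = 17 × 4 = 68 periods.
PV = PMT · [1 − (1+i)^(−n)] / i = 7800 · 45.559173 = 355,361.5526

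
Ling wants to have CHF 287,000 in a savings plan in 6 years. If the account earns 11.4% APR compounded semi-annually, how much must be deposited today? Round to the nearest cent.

With 2 periods per year: i = 0.057, n = 12.
PV = 287,000 / (1 + 0.057)^12 = 287,000 / 1.944912 = 147,564.5538

CHF 147,564.55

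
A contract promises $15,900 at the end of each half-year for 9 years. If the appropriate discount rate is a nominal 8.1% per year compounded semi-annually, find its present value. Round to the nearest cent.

Periodic rate i = 0.081/2 = 0.0405; n = 9 × 2 = 18 periods.
PV = PMT · [1 − (1+i)^(−n)] / i = 15900 · 12.608005 = 200,467.2835

$200,467.28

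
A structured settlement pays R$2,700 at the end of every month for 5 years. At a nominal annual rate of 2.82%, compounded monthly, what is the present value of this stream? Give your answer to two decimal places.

With 12 periods per year: i = 0.00235, n = 60.
PV = 2700 × [1 − (1+0.00235)^(−60)] / 0.00235 = 2700 × 55.900857 = 150,932.3145

R$150,932.31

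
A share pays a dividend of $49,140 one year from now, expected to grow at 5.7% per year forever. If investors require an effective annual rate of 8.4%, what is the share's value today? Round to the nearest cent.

PV = D₁/(r − g) = 49140/(0.084 − 0.057) = 1,820,000.0000

$1,820,000.00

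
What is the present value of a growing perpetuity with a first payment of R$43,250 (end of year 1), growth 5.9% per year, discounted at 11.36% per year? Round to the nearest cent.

PV = D₁/(r − g) = 43250/(0.1136 − 0.059) = 792,124.5421

R$792,124.54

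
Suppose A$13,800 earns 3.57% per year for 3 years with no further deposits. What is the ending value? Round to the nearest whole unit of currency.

A$15,331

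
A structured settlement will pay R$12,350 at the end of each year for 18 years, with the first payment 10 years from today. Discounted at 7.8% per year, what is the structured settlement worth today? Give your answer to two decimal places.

R$59,700.03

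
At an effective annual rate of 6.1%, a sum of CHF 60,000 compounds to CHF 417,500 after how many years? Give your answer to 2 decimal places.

32.76 years

(1+i)^n = 417500/60000 = 6.95833, so n = ln 6.95833 / ln 1.061 = 32.7627 years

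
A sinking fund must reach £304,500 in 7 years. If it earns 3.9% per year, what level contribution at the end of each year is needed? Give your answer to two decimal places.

£38,669.81

FV-annuity factor = 7.874360; PMT = 304500 / 7.874360 = 38,669.8075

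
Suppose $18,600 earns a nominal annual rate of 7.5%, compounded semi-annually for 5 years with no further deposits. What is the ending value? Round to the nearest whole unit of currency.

Periodic rate i = 0.075/2 = 0.0375; n = 5 × 2 = 10 periods.
FV = PV·(1+i)^n = 18,600 × 1.445044 = 26,877.8173

$26,878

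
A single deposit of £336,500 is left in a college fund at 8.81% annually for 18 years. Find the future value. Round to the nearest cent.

£1,538,238.42

336,500 × (1+0.0881)^18 = 336,500 × 4.571288 = 1,538,238.4186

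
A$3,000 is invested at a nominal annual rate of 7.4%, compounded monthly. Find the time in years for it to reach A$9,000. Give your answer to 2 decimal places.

Periodic rate i = 0.074/12 = 0.00616667.
(1+i)^n = 9000/3000 = 3.00000, so n = ln 3.00000 / ln 1.00617 = 178.7021 months
= 178.7021/12 years

14.89 years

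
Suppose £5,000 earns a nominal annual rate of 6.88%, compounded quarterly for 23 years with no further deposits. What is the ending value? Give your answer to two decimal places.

i = 0.0688/4 = 0.0172 per quarter; n = 23·4 = 92.
FV = 5,000 × (1 + 0.0172)^92 = 24,007.9094

£24,007.91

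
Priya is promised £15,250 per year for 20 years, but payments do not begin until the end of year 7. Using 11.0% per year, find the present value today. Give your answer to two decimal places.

Value one period before first payment (t=6): 15250 × [1 − (1+0.11)^(−20)] / 0.11 = 15250 × 7.963328 = 121,440.7538
PV₀ = 121,440.7538 / (1+0.11)^6 = 121,440.7538 / 1.870415 = 64,927.1861

£64,927.19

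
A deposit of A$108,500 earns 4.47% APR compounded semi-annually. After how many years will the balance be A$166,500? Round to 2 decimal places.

Periodic rate i = 0.0447/2 = 0.02235.
n = ln(166500/108500) / ln(1+0.02235) = ln(1.53456) / 0.022104 = 19.3742 half-years
= 19.3742/2 years

9.69 years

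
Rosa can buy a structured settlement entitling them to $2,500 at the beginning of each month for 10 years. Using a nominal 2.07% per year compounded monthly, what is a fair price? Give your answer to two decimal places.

$271,242.96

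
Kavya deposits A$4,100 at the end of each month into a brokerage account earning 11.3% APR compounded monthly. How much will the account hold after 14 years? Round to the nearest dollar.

A$1,667,052

i = 0.113/12 = 0.00941667 per month; n = 14·12 = 168.
FV = PMT · [(1+i)^n − 1] / i = 4100 · 406.598158 = 1,667,052.4487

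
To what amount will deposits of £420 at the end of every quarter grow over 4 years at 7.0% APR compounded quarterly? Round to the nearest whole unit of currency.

With 4 periods per year: i = 0.0175, n = 16.
FV = PMT · [(1+i)^n − 1] / i = 420 · 18.281677 = 7,678.3044

£7,678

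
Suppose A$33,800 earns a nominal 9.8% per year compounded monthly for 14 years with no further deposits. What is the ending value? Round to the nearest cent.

Periodic rate i = 0.098/12 = 0.00816667; n = 14 × 12 = 168 periods.
FV = PV·(1+i)^n = 33,800 × 3.921319 = 132,540.5697

A$132,540.57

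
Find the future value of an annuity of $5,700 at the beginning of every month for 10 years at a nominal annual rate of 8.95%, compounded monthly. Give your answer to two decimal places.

$1,108,122.50

i = 0.0895/12 = 0.00745833 per month; n = 10·12 = 120.
Accumulation factor s(120|0.00745833) × (1+i) = 194.407457; FV = 5700 × 194.407457 = 1,108,122.5033
Payments are at the start of each period, so multiply by (1+i).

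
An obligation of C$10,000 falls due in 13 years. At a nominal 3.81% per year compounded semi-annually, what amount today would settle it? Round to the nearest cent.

C$6,122.34

i = 0.0381/2 = 0.01905 per half-year; n = 13·2 = 26.
PV = FV·(1+i)^(−n) = 10,000 × 0.612234 = 6,122.3362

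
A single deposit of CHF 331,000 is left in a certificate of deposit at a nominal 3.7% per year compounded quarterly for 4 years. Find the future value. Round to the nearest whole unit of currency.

CHF 383,538

i = 0.037/4 = 0.00925 per quarter; n = 4·4 = 16.
FV = 331,000 × (1 + 0.00925)^16 = 383,537.7561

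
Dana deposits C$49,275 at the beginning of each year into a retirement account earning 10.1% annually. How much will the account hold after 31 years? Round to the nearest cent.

C$10,067,580.06

FV = PMT · [(1+i)^n − 1] / i × (1+i) = 49275 · 204.314157 = 10,067,580.0637
(annuity-due: payments at period start, so ×(1+i).)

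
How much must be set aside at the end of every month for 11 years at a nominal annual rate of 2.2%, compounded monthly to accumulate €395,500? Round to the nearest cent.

€2,651.01

With 12 periods per year: i = 0.00183333, n = 132.
FV-annuity factor = 149.188363; PMT = 395500 / 149.188363 = 2,651.0111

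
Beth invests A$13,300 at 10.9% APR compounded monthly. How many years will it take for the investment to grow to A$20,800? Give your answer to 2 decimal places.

Periodic rate i = 0.109/12 = 0.00908333.
(1+i)^n = 20800/13300 = 1.56391, so n = ln 1.56391 / ln 1.00908 = 49.4551 months
= 49.4551/12 years

4.12 years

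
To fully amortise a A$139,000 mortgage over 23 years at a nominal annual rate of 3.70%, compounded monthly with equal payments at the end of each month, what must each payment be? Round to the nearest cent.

i = 0.037/12 = 0.00308333 per month; n = 23·12 = 276.
Annuity-PV factor = 185.660388; PMT = 139000 / 185.660388 = 748.6788

A$748.68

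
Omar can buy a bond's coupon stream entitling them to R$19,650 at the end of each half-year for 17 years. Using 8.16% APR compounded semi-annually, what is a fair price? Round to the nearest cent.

R$357,961.77

i = 0.0816/2 = 0.0408 per half-year; n = 17·2 = 34.
PV = 19650 × [1 − (1+0.0408)^(−34)] / 0.0408 = 19650 × 18.216884 = 357,961.7732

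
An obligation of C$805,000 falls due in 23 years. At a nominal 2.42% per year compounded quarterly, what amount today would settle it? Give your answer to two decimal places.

C$462,163.73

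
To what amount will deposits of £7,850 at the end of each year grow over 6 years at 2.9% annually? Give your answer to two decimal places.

£50,649.69

FV = 7850 × [(1+0.029)^6 − 1] / 0.029 = 7850 × 6.452190 = 50,649.6923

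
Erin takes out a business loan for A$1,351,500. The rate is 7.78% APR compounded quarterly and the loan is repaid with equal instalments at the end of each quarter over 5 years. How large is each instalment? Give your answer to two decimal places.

i = 0.0778/4 = 0.01945 per quarter; n = 5·4 = 20.
PMT = 1.3515e+06 / ( [1 − (1+0.01945)^(−20)] / 0.01945 ) = 1.3515e+06 / 16.438554 = 82,215.2595

A$82,215.26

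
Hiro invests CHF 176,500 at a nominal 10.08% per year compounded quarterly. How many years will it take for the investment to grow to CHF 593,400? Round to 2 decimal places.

Periodic rate i = 0.1008/4 = 0.0252.
(1+i)^n = 593400/176500 = 3.36204, so n = ln 3.36204 / ln 1.0252 = 48.7207 quarters
= 48.7207/4 years

12.18 years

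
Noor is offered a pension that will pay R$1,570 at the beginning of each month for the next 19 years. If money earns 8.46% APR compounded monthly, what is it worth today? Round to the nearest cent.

R$179,066.34

i = 0.0846/12 = 0.00705 per month; n = 19·12 = 228.
PV = 1570 × [1 − (1+0.00705)^(−228)] / 0.00705 × (1+i) = 1570 × 114.054996 = 179,066.3438
(Beginning-of-period payments → annuity-due factor ×(1+i).)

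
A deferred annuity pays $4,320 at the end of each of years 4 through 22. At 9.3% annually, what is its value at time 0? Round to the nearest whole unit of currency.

PV at t=3 (ordinary 19-year annuity): 4320 × a(19|0.093) = 4320 × 8.767809 = 37,876.9369
Discount back 3 years: 37,876.9369 × (1+0.093)^(−3) = 37,876.9369 × 0.765843 = 29,007.7714

$29,008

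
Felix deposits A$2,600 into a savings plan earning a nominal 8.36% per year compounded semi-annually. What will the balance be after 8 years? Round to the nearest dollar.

A$5,006

Periodic rate i = 0.0836/2 = 0.0418; n = 8 × 2 = 16 periods.
2,600 × (1+0.0418)^16 = 2,600 × 1.925527 = 5,006.3706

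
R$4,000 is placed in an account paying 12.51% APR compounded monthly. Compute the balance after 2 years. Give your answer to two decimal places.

R$5,130.48

i = 0.1251/12 = 0.010425 per month; n = 2·12 = 24.
FV = PV·(1+i)^n = 4,000 × 1.282620 = 5,130.4798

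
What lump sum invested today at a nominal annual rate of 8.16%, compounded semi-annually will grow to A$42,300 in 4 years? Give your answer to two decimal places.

A$30,718.65

i = 0.0816/2 = 0.0408 per half-year; n = 4·2 = 8.
Discount factor = (1+0.0408)^(−8) = 0.726209; PV = 42,300 × 0.726209 = 30,718.6481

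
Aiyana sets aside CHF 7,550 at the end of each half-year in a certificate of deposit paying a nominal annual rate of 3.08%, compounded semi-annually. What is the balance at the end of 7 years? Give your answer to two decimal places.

With 2 periods per year: i = 0.0154, n = 14.
Accumulation factor s(14|0.0154) = 15.491497; FV = 7550 × 15.491497 = 116,960.8054

CHF 116,960.81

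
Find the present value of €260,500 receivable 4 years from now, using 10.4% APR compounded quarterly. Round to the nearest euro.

€172,763

i = 0.104/4 = 0.026 per quarter; n = 4·4 = 16.
PV = FV·(1+i)^(−n) = 260,500 × 0.663197 = 172,762.6891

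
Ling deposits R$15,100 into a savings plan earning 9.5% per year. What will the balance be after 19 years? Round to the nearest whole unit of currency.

R$84,693

FV = PV·(1+i)^n = 15,100 × 5.608778 = 84,692.5505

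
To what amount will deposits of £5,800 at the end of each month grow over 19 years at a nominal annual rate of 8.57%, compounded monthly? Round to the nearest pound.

£3,301,984

i = 0.0857/12 = 0.00714167 per month; n = 19·12 = 228.
Accumulation factor s(228|0.00714167) = 569.307647; FV = 5800 × 569.307647 = 3,301,984.3554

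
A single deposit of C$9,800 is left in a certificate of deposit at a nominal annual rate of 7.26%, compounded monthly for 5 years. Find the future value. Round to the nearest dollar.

Periodic rate i = 0.0726/12 = 0.00605; n = 5 × 12 = 60 periods.
FV = 9,800 × (1 + 0.00605)^60 = 14,073.4314

C$14,073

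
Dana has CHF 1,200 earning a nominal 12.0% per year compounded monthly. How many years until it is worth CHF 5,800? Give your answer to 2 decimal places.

13.20 years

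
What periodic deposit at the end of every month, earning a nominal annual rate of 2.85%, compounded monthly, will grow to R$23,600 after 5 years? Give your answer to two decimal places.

R$366.44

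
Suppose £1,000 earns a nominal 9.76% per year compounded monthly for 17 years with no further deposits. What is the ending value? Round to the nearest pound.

Periodic rate i = 0.0976/12 = 0.00813333; n = 17 × 12 = 204 periods.
FV = 1,000 × (1 + 0.00813333)^204 = 5,219.9559

£5,220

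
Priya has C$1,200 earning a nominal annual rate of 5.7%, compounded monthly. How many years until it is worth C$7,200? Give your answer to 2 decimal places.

Periodic rate i = 0.057/12 = 0.00475.
n = ln(7200/1200) / ln(1+0.00475) = ln(6.00000) / 0.004739 = 378.1077 months
= 378.1077/12 years

31.51 years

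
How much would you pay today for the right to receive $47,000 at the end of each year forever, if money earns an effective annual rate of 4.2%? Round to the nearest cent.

$1,119,047.62

PV = PMT / i = 47000 / 0.042 = 1,119,047.6190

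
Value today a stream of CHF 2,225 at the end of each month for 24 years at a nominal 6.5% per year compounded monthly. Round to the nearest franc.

Periodic rate i = 0.065/12 = 0.00541667; n = 24 × 12 = 288 periods.
PV = 2225 × [1 − (1+0.00541667)^(−288)] / 0.00541667 = 2225 × 145.657372 = 324,087.6530

CHF 324,088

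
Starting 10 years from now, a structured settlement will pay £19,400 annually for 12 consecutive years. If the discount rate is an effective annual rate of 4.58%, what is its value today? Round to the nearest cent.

£117,680.90

Value one period before first payment (t=9): 19400 × [1 − (1+0.0458)^(−12)] / 0.0458 = 19400 × 9.076993 = 176,093.6659
PV₀ = 176,093.6659 / (1+0.0458)^9 = 176,093.6659 / 1.496366 = 117,680.9044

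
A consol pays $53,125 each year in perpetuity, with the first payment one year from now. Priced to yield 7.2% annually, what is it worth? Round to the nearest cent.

$737,847.22

PV = C/r = 53125/0.072 = 737,847.2222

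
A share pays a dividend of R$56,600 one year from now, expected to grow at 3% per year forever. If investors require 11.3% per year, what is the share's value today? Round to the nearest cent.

PV = D₁/(r − g) = 56600/(0.113 − 0.03) = 681,927.7108

R$681,927.71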